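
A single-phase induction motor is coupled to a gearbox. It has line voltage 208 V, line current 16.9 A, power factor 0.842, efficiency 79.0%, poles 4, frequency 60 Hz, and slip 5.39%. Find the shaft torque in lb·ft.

P_in = V·I·cosφ = 208 × 16.9 × 0.842 = 2960 W
P_out = η·P_in = 0.79 × 2960 = 2338 W
n_s = 120×60/4 = 1800 rpm; n = 1800×(1−0.0539) = 1703 rpm
ω = 2π×1703/60 = 178.3 rad/s
τ = P_out/ω = 2338/178.3 = 13.11 N·m
In lb·ft: 13.11/1.356 = 9.67 lb·ft

9.67 lb·ft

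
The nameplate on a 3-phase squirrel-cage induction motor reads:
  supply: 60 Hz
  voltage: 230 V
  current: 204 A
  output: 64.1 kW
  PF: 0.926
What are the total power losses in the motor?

P_in = √3·V·I·cosφ = 1.732×230×204×0.926 = 75252 W
P_out = 64100 W
Losses = P_in − P_out = 75252 − 64100 = 11152 W

11.2 kW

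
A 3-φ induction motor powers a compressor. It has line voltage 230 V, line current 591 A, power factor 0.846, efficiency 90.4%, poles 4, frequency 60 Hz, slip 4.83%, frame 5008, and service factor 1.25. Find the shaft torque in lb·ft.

P_in = √3·V·I·cosφ = 1.732 × 230 × 591 × 0.846 = 199174 W
P_out = η·P_in = 0.904 × 199174 = 180053 W
n_s = 120×60/4 = 1800 rpm; n = 1800×(1−0.0483) = 1713 rpm
ω = 2π×1713/60 = 179.4 rad/s
τ = P_out/ω = 180053/179.4 = 1004 N·m
In lb·ft: 1004/1.356 = 740 lb·ft

740 lb·ft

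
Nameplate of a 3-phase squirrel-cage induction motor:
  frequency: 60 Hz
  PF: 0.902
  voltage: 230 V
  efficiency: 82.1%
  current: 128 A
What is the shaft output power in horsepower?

P_in = √3·V·I·cosφ = 1.732 × 230 × 128 × 0.902 = 45993 W
P_out = η·P_in = 0.821 × 45993 = 37760 W
= 37760/746 = 50.6 HP

50.6 HP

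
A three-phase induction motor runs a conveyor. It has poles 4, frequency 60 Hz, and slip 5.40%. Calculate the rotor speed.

1703 rpm

n_s = 120f/p = 120×60/4 = 1800 rpm
n = n_s(1 − s) = 1800 × (1 − 0.054) = 1703 rpm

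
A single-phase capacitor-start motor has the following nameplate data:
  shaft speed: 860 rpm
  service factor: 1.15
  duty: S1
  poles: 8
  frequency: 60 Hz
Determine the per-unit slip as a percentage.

4.44 %

n_s = 120f/p = 120×60/8 = 900 rpm
s = (n_s − n)/n_s = (900 − 860)/900 = 0.0444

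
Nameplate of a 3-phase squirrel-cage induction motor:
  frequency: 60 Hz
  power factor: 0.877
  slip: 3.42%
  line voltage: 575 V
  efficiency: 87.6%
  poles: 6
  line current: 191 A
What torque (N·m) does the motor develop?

P_in = √3·V·I·cosφ = 1.732 × 575 × 191 × 0.877 = 166820 W
P_out = η·P_in = 0.876 × 166820 = 146134 W
n_s = 120×60/6 = 1200 rpm; n = 1200×(1−0.0342) = 1159 rpm
ω = 2π×1159/60 = 121.4 rad/s
τ = P_out/ω = 146134/121.4 = 1200 N·m

1200 N·m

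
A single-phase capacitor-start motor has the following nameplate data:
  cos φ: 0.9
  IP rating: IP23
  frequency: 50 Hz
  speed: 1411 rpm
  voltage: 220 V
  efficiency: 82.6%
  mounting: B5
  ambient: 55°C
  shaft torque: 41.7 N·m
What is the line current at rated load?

37.7 A

ω = 2π×1411/60 = 147.8 rad/s; P_out = τω = 41.7 × 147.8 = 6163 W
P_in = P_out / η = 6163 / 0.826 = 7461 W
I = P_in / (V·cosφ) = 7461 / (220 × 0.9) = 37.7 A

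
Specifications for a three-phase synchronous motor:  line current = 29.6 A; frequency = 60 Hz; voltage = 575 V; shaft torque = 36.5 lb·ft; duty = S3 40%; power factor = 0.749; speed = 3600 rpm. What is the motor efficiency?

84.5 %

τ = 36.5 lb·ft × 1.356 = 49.49 N·m
ω = 2π × 3600/60 = 377 rad/s; P_out = τω = 49.49 × 377 = 18658 W
P_in = √3·V_L·I_L·cosφ = 1.732 × 575 × 29.6 × 0.749 = 22080 W
η = P_out / P_in = 18658 / 22080 = 0.845 = 84.5%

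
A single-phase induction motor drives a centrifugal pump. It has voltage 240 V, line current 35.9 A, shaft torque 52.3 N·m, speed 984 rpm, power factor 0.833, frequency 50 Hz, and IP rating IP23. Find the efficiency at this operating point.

ω = 2π × 984/60 = 103 rad/s; P_out = τω = 52.3 × 103 = 5387 W
P_in = V·I·cosφ = 240 × 35.9 × 0.833 = 7177 W
η = P_out / P_in = 5387 / 7177 = 0.751 = 75.1%

75.1 %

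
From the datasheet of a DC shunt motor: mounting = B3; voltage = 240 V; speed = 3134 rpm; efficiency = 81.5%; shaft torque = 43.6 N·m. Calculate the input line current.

ω = 2π×3134/60 = 328.2 rad/s; P_out = τω = 43.6 × 328.2 = 14310 W
P_in = P_out / η = 14310 / 0.815 = 17558 W
I = P_in / V = 17558 / 240 = 73.2 A

73.2 A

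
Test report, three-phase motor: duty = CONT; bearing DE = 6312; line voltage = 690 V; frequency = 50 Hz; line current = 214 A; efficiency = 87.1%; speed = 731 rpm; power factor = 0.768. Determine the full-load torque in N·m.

2230 N·m

P_in = √3·V·I·cosφ = 1.732 × 690 × 214 × 0.768 = 196414 W
P_out = η·P_in = 0.871 × 196414 = 171077 W
n = 731 rpm
ω = 2π×731/60 = 76.55 rad/s
τ = P_out/ω = 171077/76.55 = 2230 N·m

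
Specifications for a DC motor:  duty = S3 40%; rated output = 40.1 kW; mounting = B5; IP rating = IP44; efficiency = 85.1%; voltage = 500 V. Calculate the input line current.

94.2 A

P_out = 40.1 kW = 40100 W
P_in = P_out / η = 40100 / 0.851 = 47121 W
I = P_in / V = 47121 / 500 = 94.2 A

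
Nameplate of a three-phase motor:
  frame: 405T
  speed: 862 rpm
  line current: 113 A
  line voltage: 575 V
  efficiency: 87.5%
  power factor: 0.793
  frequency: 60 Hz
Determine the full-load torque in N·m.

865 N·m

P_in = √3·V·I·cosφ = 1.732 × 575 × 113 × 0.793 = 89242 W
P_out = η·P_in = 0.875 × 89242 = 78087 W
n = 862 rpm
ω = 2π×862/60 = 90.27 rad/s
τ = P_out/ω = 78087/90.27 = 865 N·m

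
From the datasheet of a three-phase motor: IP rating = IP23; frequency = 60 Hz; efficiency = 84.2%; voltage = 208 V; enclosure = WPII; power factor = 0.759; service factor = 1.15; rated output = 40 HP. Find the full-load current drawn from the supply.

130 A

P_out = 40 × 746 = 29840 W
P_in = P_out / η = 29840 / 0.842 = 35439 W
I_L = P_in / (√3·V_L·cosφ) = 35439 / (1.732 × 208 × 0.759) = 130 A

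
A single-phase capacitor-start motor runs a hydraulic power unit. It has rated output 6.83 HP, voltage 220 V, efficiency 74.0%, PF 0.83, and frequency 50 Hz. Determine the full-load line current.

P_out = 6.83 × 746 = 5095 W
P_in = P_out / η = 5095 / 0.740 = 6885 W
I = P_in / (V·cosφ) = 6885 / (220 × 0.83) = 37.7 A

37.7 A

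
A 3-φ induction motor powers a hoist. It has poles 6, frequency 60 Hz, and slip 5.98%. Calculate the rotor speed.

1128 rpm

n_s = 120f/p = 120×60/6 = 1200 rpm
n = n_s(1 − s) = 1200 × (1 − 0.0598) = 1128 rpm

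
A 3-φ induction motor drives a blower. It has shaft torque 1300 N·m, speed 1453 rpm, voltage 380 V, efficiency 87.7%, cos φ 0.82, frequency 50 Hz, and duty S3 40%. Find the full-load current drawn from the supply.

ω = 2π×1453/60 = 152.2 rad/s; P_out = τω = 1300 × 152.2 = 197860 W
P_in = P_out / η = 197860 / 0.877 = 225610 W
I_L = P_in / (√3·V_L·cosφ) = 225610 / (1.732 × 380 × 0.82) = 418 A

418 A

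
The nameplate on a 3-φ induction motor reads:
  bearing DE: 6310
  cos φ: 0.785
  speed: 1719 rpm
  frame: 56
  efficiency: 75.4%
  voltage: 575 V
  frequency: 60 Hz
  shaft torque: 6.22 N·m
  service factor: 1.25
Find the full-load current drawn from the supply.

1.9 A

ω = 2π×1719/60 = 180 rad/s; P_out = τω = 6.22 × 180 = 1120 W
P_in = P_out / η = 1120 / 0.754 = 1485 W
I_L = P_in / (√3·V_L·cosφ) = 1485 / (1.732 × 575 × 0.785) = 1.9 A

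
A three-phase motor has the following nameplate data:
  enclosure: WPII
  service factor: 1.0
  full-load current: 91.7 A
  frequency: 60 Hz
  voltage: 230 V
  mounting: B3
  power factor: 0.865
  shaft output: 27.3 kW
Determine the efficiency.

86.4 %

P_out = 27.3 kW = 27300 W
P_in = √3·V_L·I_L·cosφ = 1.732 × 230 × 91.7 × 0.865 = 31598 W
η = P_out / P_in = 27300 / 31598 = 0.864 = 86.4%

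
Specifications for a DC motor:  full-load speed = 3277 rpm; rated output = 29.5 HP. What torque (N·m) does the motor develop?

64.1 N·m

P_out = 29.5 × 746 = 22007 W
ω = 2π × 3277/60 = 343.2 rad/s
τ = P_out/ω = 22007/343.2 = 64.1 N·m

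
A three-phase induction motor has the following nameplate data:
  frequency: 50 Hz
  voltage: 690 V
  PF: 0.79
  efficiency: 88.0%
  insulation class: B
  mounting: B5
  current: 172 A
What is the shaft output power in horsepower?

192 HP

P_in = √3·V·I·cosφ = 1.732 × 690 × 172 × 0.79 = 162387 W
P_out = η·P_in = 0.88 × 162387 = 142901 W
= 142901/746 = 192 HP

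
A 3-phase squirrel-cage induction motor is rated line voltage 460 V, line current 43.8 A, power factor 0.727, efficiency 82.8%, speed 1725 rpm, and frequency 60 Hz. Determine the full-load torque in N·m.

116 N·m

P_in = √3·V·I·cosφ = 1.732 × 460 × 43.8 × 0.727 = 25370 W
P_out = η·P_in = 0.828 × 25370 = 21006 W
n = 1725 rpm
ω = 2π×1725/60 = 180.6 rad/s
τ = P_out/ω = 21006/180.6 = 116 N·m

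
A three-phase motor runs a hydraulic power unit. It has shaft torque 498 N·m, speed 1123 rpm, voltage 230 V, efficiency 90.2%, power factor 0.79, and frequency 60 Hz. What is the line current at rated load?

206 A

ω = 2π×1123/60 = 117.6 rad/s; P_out = τω = 498 × 117.6 = 58565 W
P_in = P_out / η = 58565 / 0.902 = 64928 W
I_L = P_in / (√3·V_L·cosφ) = 64928 / (1.732 × 230 × 0.79) = 206 A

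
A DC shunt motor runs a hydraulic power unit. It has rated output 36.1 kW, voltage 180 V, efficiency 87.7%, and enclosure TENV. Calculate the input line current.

P_out = 36.1 kW = 36100 W
P_in = P_out / η = 36100 / 0.877 = 41163 W
I = P_in / V = 41163 / 180 = 229 A

229 A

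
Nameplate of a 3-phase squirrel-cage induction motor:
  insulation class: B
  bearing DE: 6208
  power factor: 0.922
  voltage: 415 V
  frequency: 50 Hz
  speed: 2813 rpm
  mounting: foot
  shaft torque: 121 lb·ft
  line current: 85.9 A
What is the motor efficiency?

84.9 %

τ = 121 lb·ft × 1.356 = 164.1 N·m
ω = 2π × 2813/60 = 294.6 rad/s; P_out = τω = 164.1 × 294.6 = 48344 W
P_in = √3·V_L·I_L·cosφ = 1.732 × 415 × 85.9 × 0.922 = 56927 W
η = P_out / P_in = 48344 / 56927 = 0.849 = 84.9%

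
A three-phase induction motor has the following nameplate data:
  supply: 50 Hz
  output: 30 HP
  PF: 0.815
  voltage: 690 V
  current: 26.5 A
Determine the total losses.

P_in = √3·V·I·cosφ = 1.732×690×26.5×0.815 = 25811 W
P_out = 30×746 = 22380 W
Losses = P_in − P_out = 25811 − 22380 = 3431 W

3.43 kW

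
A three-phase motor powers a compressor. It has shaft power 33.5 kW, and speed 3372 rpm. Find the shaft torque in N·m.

94.9 N·m

ω = 2π × 3372/60 = 353.1 rad/s
τ = P/ω = 33500/353.1 = 94.9 N·m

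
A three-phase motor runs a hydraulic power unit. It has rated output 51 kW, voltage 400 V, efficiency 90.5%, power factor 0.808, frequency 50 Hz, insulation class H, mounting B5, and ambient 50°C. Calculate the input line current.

P_out = 51 kW = 51000 W
P_in = P_out / η = 51000 / 0.905 = 56354 W
I_L = P_in / (√3·V_L·cosφ) = 56354 / (1.732 × 400 × 0.808) = 101 A

101 A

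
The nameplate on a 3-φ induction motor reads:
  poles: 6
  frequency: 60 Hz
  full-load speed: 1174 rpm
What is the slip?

n_s = 120f/p = 120×60/6 = 1200 rpm
s = (n_s − n)/n_s = (1200 − 1174)/1200 = 0.0217

2.17 %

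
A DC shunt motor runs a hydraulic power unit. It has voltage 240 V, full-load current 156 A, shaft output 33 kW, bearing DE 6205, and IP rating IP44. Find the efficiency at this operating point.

88.1 %

P_out = 33 kW = 33000 W
P_in = V·I = 240 × 156 = 37440 W
η = P_out / P_in = 33000 / 37440 = 0.881 = 88.1%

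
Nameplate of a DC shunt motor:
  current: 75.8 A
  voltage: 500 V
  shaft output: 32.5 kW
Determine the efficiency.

P_out = 32.5 kW = 32500 W
P_in = V·I = 500 × 75.8 = 37900 W
η = P_out / P_in = 32500 / 37900 = 0.858 = 85.8%

85.8 %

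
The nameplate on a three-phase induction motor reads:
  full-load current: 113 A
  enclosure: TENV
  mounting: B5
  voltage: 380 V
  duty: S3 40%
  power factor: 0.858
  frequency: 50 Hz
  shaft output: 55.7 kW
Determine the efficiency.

P_out = 55.7 kW = 55700 W
P_in = √3·V_L·I_L·cosφ = 1.732 × 380 × 113 × 0.858 = 63811 W
η = P_out / P_in = 55700 / 63811 = 0.873 = 87.3%

87.3 %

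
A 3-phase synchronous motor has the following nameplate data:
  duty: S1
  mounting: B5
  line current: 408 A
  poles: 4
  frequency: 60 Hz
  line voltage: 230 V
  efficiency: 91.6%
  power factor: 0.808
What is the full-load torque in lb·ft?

471 lb·ft

P_in = √3·V·I·cosφ = 1.732 × 230 × 408 × 0.808 = 131325 W
P_out = η·P_in = 0.916 × 131325 = 120294 W
n = n_s = 120×60/4 = 1800 rpm (synchronous)
ω = 2π×1800/60 = 188.5 rad/s
τ = P_out/ω = 120294/188.5 = 638.2 N·m
In lb·ft: 638.2/1.356 = 471 lb·ft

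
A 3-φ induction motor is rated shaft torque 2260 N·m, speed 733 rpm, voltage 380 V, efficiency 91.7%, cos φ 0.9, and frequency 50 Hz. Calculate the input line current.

319 A

ω = 2π×733/60 = 76.76 rad/s; P_out = τω = 2260 × 76.76 = 173478 W
P_in = P_out / η = 173478 / 0.917 = 189180 W
I_L = P_in / (√3·V_L·cosφ) = 189180 / (1.732 × 380 × 0.9) = 319 A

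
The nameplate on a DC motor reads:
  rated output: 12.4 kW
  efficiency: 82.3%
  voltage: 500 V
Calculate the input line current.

30.1 A

P_out = 12.4 kW = 12400 W
P_in = P_out / η = 12400 / 0.823 = 15067 W
I = P_in / V = 15067 / 500 = 30.1 A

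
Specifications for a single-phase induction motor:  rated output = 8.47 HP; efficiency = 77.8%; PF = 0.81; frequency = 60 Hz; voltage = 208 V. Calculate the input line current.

P_out = 8.47 × 746 = 6319 W
P_in = P_out / η = 6319 / 0.778 = 8122 W
I = P_in / (V·cosφ) = 8122 / (208 × 0.81) = 48.2 A

48.2 A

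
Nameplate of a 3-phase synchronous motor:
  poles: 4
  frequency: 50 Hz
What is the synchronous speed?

1500 rpm

n_s = 120f/p = 120×50/4 = 1500 rpm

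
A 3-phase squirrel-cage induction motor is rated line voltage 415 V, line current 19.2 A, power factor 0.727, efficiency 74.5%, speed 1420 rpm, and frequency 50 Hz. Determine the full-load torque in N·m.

50.3 N·m

P_in = √3·V·I·cosφ = 1.732 × 415 × 19.2 × 0.727 = 10033 W
P_out = η·P_in = 0.745 × 10033 = 7475 W
n = 1420 rpm
ω = 2π×1420/60 = 148.7 rad/s
τ = P_out/ω = 7475/148.7 = 50.3 N·m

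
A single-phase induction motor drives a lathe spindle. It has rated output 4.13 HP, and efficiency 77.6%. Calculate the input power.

P_out = 4.13 × 746 = 3081 W
P_in = P_out/η = 3081/0.776 = 3970 W = 3.97 kW

3.97 kW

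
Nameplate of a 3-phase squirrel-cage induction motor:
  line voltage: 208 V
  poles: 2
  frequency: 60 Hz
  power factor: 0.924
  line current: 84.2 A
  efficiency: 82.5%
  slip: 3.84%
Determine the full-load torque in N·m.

63.8 N·m

P_in = √3·V·I·cosφ = 1.732 × 208 × 84.2 × 0.924 = 28028 W
P_out = η·P_in = 0.825 × 28028 = 23123 W
n_s = 120×60/2 = 3600 rpm; n = 3600×(1−0.0384) = 3462 rpm
ω = 2π×3462/60 = 362.5 rad/s
τ = P_out/ω = 23123/362.5 = 63.8 N·m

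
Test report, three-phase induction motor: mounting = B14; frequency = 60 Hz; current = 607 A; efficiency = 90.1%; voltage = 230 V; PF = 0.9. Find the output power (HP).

P_in = √3·V·I·cosφ = 1.732 × 230 × 607 × 0.9 = 217624 W
P_out = η·P_in = 0.901 × 217624 = 196079 W
= 196079/746 = 263 HP

263 HP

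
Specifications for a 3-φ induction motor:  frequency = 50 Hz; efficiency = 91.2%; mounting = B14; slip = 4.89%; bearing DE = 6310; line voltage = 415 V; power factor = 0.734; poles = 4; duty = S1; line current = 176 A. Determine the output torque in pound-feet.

418 lb·ft

P_in = √3·V·I·cosφ = 1.732 × 415 × 176 × 0.734 = 92855 W
P_out = η·P_in = 0.912 × 92855 = 84684 W
n_s = 120×50/4 = 1500 rpm; n = 1500×(1−0.0489) = 1427 rpm
ω = 2π×1427/60 = 149.4 rad/s
τ = P_out/ω = 84684/149.4 = 566.8 N·m
In lb·ft: 566.8/1.356 = 418 lb·ft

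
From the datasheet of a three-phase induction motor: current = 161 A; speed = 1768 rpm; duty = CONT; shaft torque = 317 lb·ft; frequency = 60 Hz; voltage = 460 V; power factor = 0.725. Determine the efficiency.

85.6 %

τ = 317 lb·ft × 1.356 = 429.9 N·m
ω = 2π × 1768/60 = 185.1 rad/s; P_out = τω = 429.9 × 185.1 = 79574 W
P_in = √3·V_L·I_L·cosφ = 1.732 × 460 × 161 × 0.725 = 92997 W
η = P_out / P_in = 79574 / 92997 = 0.856 = 85.6%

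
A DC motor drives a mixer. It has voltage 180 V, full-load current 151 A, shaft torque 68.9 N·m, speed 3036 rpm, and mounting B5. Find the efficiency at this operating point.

ω = 2π × 3036/60 = 317.9 rad/s; P_out = τω = 68.9 × 317.9 = 21903 W
P_in = V·I = 180 × 151 = 27180 W
η = P_out / P_in = 21903 / 27180 = 0.806 = 80.6%

80.6 %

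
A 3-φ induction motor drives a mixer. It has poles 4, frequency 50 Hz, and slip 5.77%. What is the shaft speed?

1413 rpm

n_s = 120f/p = 120×50/4 = 1500 rpm
n = n_s(1 − s) = 1500 × (1 − 0.0577) = 1413 rpm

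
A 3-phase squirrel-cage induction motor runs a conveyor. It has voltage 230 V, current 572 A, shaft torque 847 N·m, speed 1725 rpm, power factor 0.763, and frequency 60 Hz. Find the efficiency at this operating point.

88.0 %

ω = 2π × 1725/60 = 180.6 rad/s; P_out = τω = 847 × 180.6 = 152968 W
P_in = √3·V_L·I_L·cosφ = 1.732 × 230 × 572 × 0.763 = 173859 W
η = P_out / P_in = 152968 / 173859 = 0.880 = 88.0%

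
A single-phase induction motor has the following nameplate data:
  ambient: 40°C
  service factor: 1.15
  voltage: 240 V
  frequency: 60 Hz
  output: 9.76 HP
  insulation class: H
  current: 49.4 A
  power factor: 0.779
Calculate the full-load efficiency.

78.8 %

P_out = 9.76 × 746 = 7281 W
P_in = V·I·cosφ = 240 × 49.4 × 0.779 = 9236 W
η = P_out / P_in = 7281 / 9236 = 0.788 = 78.8%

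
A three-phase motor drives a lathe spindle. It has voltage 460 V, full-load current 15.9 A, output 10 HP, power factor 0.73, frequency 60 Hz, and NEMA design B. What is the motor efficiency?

P_out = 10 × 746 = 7460 W
P_in = √3·V_L·I_L·cosφ = 1.732 × 460 × 15.9 × 0.73 = 9248 W
η = P_out / P_in = 7460 / 9248 = 0.807 = 80.7%

80.7 %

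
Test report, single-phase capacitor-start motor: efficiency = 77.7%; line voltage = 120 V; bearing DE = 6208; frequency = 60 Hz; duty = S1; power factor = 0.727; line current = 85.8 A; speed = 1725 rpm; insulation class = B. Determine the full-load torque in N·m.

32.2 N·m

P_in = V·I·cosφ = 120 × 85.8 × 0.727 = 7485 W
P_out = η·P_in = 0.777 × 7485 = 5816 W
n = 1725 rpm
ω = 2π×1725/60 = 180.6 rad/s
τ = P_out/ω = 5816/180.6 = 32.2 N·m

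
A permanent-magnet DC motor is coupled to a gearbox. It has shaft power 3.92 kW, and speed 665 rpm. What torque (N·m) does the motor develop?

ω = 2π × 665/60 = 69.64 rad/s
τ = P/ω = 3920/69.64 = 56.3 N·m

56.3 N·m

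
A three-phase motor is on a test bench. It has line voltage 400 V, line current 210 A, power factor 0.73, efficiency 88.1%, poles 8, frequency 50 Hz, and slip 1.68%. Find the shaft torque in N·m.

P_in = √3·V·I·cosφ = 1.732 × 400 × 210 × 0.73 = 106206 W
P_out = η·P_in = 0.881 × 106206 = 93567 W
n_s = 120×50/8 = 750 rpm; n = 750×(1−0.0168) = 737 rpm
ω = 2π×737/60 = 77.18 rad/s
τ = P_out/ω = 93567/77.18 = 1210 N·m

1210 N·m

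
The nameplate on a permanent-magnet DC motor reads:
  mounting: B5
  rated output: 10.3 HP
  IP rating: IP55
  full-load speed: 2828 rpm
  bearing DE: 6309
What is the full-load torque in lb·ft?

P_out = 10.3 × 746 = 7684 W
ω = 2π × 2828/60 = 296.1 rad/s
τ = P_out/ω = 7684/296.1 = 25.95 N·m
In lb·ft: 25.95/1.356 = 19.1 lb·ft

19.1 lb·ft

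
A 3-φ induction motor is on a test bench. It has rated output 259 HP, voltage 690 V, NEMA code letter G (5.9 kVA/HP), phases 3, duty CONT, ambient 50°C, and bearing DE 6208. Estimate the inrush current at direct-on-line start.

1280 A

S_LR = 5.9 × 259 = 1528.1 kVA
I_LR = S_LR/(√3·V_L) = 1528100/(1.732×690) = 1280 A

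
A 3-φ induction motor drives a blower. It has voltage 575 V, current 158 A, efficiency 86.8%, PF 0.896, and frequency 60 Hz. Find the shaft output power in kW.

P_in = √3·V·I·cosφ = 1.732 × 575 × 158 × 0.896 = 140988 W
P_out = η·P_in = 0.868 × 140988 = 122378 W

122 kW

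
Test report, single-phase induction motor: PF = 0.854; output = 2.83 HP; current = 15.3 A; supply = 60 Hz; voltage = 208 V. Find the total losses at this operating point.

P_in = V·I·cosφ = 208×15.3×0.854 = 2718 W
P_out = 2.83×746 = 2111 W
Losses = P_in − P_out = 2718 − 2111 = 607 W

607 W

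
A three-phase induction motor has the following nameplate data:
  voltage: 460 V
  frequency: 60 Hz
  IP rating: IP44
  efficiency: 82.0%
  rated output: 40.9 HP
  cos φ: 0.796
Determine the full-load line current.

P_out = 40.9 × 746 = 30511 W
P_in = P_out / η = 30511 / 0.820 = 37209 W
I_L = P_in / (√3·V_L·cosφ) = 37209 / (1.732 × 460 × 0.796) = 58.7 A

58.7 A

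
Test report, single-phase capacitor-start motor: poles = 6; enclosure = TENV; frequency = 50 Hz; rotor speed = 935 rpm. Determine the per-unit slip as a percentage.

6.5 %

n_s = 120f/p = 120×50/6 = 1000 rpm
s = (n_s − n)/n_s = (1000 − 935)/1000 = 0.0650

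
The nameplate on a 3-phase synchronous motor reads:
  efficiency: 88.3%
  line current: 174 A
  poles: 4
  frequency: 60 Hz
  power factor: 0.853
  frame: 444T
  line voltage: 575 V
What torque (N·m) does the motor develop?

692 N·m

P_in = √3·V·I·cosφ = 1.732 × 575 × 174 × 0.853 = 147813 W
P_out = η·P_in = 0.883 × 147813 = 130519 W
n = n_s = 120×60/4 = 1800 rpm (synchronous)
ω = 2π×1800/60 = 188.5 rad/s
τ = P_out/ω = 130519/188.5 = 692 N·m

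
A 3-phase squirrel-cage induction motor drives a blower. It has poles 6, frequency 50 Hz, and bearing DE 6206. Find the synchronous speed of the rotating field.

n_s = 120f/p = 120×50/6 = 1000 rpm

1000 rpm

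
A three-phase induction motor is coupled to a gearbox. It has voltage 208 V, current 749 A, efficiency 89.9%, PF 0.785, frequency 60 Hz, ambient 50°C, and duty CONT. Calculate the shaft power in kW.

P_in = √3·V·I·cosφ = 1.732 × 208 × 749 × 0.785 = 211818 W
P_out = η·P_in = 0.899 × 211818 = 190424 W

190 kW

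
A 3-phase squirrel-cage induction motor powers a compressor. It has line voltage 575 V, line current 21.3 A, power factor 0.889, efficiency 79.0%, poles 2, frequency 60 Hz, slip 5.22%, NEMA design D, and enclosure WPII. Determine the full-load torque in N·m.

41.7 N·m

P_in = √3·V·I·cosφ = 1.732 × 575 × 21.3 × 0.889 = 18858 W
P_out = η·P_in = 0.79 × 18858 = 14898 W
n_s = 120×60/2 = 3600 rpm; n = 3600×(1−0.0522) = 3412 rpm
ω = 2π×3412/60 = 357.3 rad/s
τ = P_out/ω = 14898/357.3 = 41.7 N·m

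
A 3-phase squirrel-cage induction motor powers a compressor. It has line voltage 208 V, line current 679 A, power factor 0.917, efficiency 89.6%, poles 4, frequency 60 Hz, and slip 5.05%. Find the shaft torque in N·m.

1120 N·m

P_in = √3·V·I·cosφ = 1.732 × 208 × 679 × 0.917 = 224311 W
P_out = η·P_in = 0.896 × 224311 = 200983 W
n_s = 120×60/4 = 1800 rpm; n = 1800×(1−0.0505) = 1709 rpm
ω = 2π×1709/60 = 179 rad/s
τ = P_out/ω = 200983/179 = 1120 N·m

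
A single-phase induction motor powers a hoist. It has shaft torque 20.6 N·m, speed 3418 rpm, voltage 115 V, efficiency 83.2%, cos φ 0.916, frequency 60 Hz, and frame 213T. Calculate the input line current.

84.1 A

ω = 2π×3418/60 = 357.9 rad/s; P_out = τω = 20.6 × 357.9 = 7373 W
P_in = P_out / η = 7373 / 0.832 = 8862 W
I = P_in / (V·cosφ) = 8862 / (115 × 0.916) = 84.1 A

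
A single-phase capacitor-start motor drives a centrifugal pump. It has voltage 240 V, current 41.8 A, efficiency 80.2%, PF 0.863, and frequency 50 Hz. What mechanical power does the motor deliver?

6.94 kW

P_in = V·I·cosφ = 240 × 41.8 × 0.863 = 8658 W
P_out = η·P_in = 0.802 × 8658 = 6944 W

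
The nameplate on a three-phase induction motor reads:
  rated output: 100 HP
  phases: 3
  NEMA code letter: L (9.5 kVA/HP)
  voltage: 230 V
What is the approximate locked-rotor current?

S_LR = 9.5 × 100 = 950 kVA
I_LR = S_LR/(√3·V_L) = 950000/(1.732×230) = 2380 A

2380 A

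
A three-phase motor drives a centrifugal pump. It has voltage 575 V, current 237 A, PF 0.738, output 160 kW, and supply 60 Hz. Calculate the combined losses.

P_in = √3·V·I·cosφ = 1.732×575×237×0.738 = 174189 W
P_out = 160000 W
Losses = P_in − P_out = 174189 − 160000 = 14189 W

14200 W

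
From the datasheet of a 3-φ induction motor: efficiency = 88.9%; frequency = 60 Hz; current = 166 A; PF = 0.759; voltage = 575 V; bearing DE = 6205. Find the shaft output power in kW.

P_in = √3·V·I·cosφ = 1.732 × 575 × 166 × 0.759 = 125477 W
P_out = η·P_in = 0.889 × 125477 = 111549 W

112 kW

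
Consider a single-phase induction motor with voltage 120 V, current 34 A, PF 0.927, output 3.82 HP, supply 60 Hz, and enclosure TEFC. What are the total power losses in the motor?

932 W

P_in = V·I·cosφ = 120×34×0.927 = 3782 W
P_out = 3.82×746 = 2850 W
Losses = P_in − P_out = 3782 − 2850 = 932 W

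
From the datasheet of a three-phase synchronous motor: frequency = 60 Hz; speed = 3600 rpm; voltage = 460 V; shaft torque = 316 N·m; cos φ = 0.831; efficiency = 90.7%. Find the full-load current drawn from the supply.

ω = 2π×3600/60 = 377 rad/s; P_out = τω = 316 × 377 = 119132 W
P_in = P_out / η = 119132 / 0.907 = 131347 W
I_L = P_in / (√3·V_L·cosφ) = 131347 / (1.732 × 460 × 0.831) = 198 A

198 A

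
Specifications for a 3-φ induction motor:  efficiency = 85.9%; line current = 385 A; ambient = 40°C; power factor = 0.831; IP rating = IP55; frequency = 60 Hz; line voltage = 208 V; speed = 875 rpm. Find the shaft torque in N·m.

P_in = √3·V·I·cosφ = 1.732 × 208 × 385 × 0.831 = 115259 W
P_out = η·P_in = 0.859 × 115259 = 99007 W
n = 875 rpm
ω = 2π×875/60 = 91.63 rad/s
τ = P_out/ω = 99007/91.63 = 1080 N·m

1080 N·m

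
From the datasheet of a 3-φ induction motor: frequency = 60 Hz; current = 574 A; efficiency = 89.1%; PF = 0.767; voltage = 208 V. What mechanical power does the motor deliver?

141 kW

P_in = √3·V·I·cosφ = 1.732 × 208 × 574 × 0.767 = 158606 W
P_out = η·P_in = 0.891 × 158606 = 141318 W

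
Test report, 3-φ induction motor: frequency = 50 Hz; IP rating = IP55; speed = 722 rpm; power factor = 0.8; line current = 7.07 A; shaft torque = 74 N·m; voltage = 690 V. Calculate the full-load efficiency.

82.8 %

ω = 2π × 722/60 = 75.61 rad/s; P_out = τω = 74 × 75.61 = 5595 W
P_in = √3·V_L·I_L·cosφ = 1.732 × 690 × 7.07 × 0.8 = 6759 W
η = P_out / P_in = 5595 / 6759 = 0.828 = 82.8%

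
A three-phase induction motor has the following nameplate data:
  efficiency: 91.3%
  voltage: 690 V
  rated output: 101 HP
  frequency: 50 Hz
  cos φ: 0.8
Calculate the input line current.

86.3 A

P_out = 101 × 746 = 75346 W
P_in = P_out / η = 75346 / 0.913 = 82526 W
I_L = P_in / (√3·V_L·cosφ) = 82526 / (1.732 × 690 × 0.8) = 86.3 A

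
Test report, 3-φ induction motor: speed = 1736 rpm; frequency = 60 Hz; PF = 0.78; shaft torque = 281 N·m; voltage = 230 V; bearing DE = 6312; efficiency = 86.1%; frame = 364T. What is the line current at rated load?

191 A

ω = 2π×1736/60 = 181.8 rad/s; P_out = τω = 281 × 181.8 = 51086 W
P_in = P_out / η = 51086 / 0.861 = 59333 W
I_L = P_in / (√3·V_L·cosφ) = 59333 / (1.732 × 230 × 0.78) = 191 A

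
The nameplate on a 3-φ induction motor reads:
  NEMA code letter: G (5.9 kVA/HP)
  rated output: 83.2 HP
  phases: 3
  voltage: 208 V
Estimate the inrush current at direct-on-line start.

S_LR = 5.9 × 83.2 = 490.88 kVA
I_LR = S_LR/(√3·V_L) = 490880/(1.732×208) = 1360 A

1360 A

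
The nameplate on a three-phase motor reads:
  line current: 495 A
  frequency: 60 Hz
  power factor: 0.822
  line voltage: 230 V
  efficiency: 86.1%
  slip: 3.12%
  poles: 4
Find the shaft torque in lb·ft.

564 lb·ft

P_in = √3·V·I·cosφ = 1.732 × 230 × 495 × 0.822 = 162089 W
P_out = η·P_in = 0.861 × 162089 = 139559 W
n_s = 120×60/4 = 1800 rpm; n = 1800×(1−0.0312) = 1744 rpm
ω = 2π×1744/60 = 182.6 rad/s
τ = P_out/ω = 139559/182.6 = 764.3 N·m
In lb·ft: 764.3/1.356 = 564 lb·ft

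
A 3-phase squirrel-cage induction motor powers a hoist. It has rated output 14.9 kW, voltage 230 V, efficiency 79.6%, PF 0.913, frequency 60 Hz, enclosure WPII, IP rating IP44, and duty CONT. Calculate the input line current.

P_out = 14.9 kW = 14900 W
P_in = P_out / η = 14900 / 0.796 = 18719 W
I_L = P_in / (√3·V_L·cosφ) = 18719 / (1.732 × 230 × 0.913) = 51.5 A

51.5 A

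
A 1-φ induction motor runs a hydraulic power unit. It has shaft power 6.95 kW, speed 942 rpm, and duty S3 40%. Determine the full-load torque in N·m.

ω = 2π × 942/60 = 98.65 rad/s
τ = P/ω = 6950/98.65 = 70.5 N·m

70.5 N·m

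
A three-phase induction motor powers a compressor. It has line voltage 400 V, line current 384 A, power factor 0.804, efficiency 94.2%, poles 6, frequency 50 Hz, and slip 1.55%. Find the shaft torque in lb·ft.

1440 lb·ft

P_in = √3·V·I·cosφ = 1.732 × 400 × 384 × 0.804 = 213892 W
P_out = η·P_in = 0.942 × 213892 = 201486 W
n_s = 120×50/6 = 1000 rpm; n = 1000×(1−0.0155) = 985 rpm
ω = 2π×985/60 = 103.1 rad/s
τ = P_out/ω = 201486/103.1 = 1954 N·m
In lb·ft: 1954/1.356 = 1440 lb·ft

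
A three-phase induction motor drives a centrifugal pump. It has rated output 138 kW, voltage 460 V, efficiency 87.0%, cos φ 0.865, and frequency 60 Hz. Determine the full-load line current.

230 A

P_out = 138 kW = 138000 W
P_in = P_out / η = 138000 / 0.870 = 158621 W
I_L = P_in / (√3·V_L·cosφ) = 158621 / (1.732 × 460 × 0.865) = 230 A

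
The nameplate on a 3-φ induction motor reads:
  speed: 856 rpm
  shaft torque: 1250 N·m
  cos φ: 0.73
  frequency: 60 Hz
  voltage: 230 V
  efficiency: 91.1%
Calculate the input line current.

ω = 2π×856/60 = 89.64 rad/s; P_out = τω = 1250 × 89.64 = 112050 W
P_in = P_out / η = 112050 / 0.911 = 122997 W
I_L = P_in / (√3·V_L·cosφ) = 122997 / (1.732 × 230 × 0.73) = 423 A

423 A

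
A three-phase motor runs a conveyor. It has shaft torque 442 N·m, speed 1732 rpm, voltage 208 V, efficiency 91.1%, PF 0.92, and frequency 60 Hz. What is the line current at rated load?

ω = 2π×1732/60 = 181.4 rad/s; P_out = τω = 442 × 181.4 = 80179 W
P_in = P_out / η = 80179 / 0.911 = 88012 W
I_L = P_in / (√3·V_L·cosφ) = 88012 / (1.732 × 208 × 0.92) = 266 A

266 A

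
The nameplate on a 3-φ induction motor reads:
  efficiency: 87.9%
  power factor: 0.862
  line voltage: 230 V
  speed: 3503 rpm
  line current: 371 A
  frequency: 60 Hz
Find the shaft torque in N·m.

305 N·m

P_in = √3·V·I·cosφ = 1.732 × 230 × 371 × 0.862 = 127396 W
P_out = η·P_in = 0.879 × 127396 = 111981 W
n = 3503 rpm
ω = 2π×3503/60 = 366.8 rad/s
τ = P_out/ω = 111981/366.8 = 305 N·m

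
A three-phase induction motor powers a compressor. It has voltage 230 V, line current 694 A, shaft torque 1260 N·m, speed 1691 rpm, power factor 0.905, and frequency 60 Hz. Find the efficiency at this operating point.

ω = 2π × 1691/60 = 177.1 rad/s; P_out = τω = 1260 × 177.1 = 223146 W
P_in = √3·V_L·I_L·cosφ = 1.732 × 230 × 694 × 0.905 = 250198 W
η = P_out / P_in = 223146 / 250198 = 0.892 = 89.2%

89.2 %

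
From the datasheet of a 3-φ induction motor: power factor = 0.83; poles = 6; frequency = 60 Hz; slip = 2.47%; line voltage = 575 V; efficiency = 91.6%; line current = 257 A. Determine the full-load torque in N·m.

P_in = √3·V·I·cosφ = 1.732 × 575 × 257 × 0.83 = 212435 W
P_out = η·P_in = 0.916 × 212435 = 194590 W
n_s = 120×60/6 = 1200 rpm; n = 1200×(1−0.0247) = 1170 rpm
ω = 2π×1170/60 = 122.5 rad/s
τ = P_out/ω = 194590/122.5 = 1590 N·m

1590 N·m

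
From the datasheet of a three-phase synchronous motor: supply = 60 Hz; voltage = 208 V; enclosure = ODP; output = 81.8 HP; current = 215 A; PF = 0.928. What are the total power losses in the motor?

P_in = √3·V·I·cosφ = 1.732×208×215×0.928 = 71878 W
P_out = 81.8×746 = 61023 W
Losses = P_in − P_out = 71878 − 61023 = 10855 W

10.9 kW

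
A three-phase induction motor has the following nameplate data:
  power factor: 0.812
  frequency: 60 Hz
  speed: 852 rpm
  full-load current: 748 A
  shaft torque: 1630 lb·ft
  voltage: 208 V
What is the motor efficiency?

τ = 1630 lb·ft × 1.356 = 2210 N·m
ω = 2π × 852/60 = 89.22 rad/s; P_out = τω = 2210 × 89.22 = 197176 W
P_in = √3·V_L·I_L·cosφ = 1.732 × 208 × 748 × 0.812 = 218811 W
η = P_out / P_in = 197176 / 218811 = 0.901 = 90.1%

90.1 %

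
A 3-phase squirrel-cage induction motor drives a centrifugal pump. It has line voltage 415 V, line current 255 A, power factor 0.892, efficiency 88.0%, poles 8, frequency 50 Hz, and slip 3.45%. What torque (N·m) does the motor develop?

1900 N·m

P_in = √3·V·I·cosφ = 1.732 × 415 × 255 × 0.892 = 163494 W
P_out = η·P_in = 0.88 × 163494 = 143875 W
n_s = 120×50/8 = 750 rpm; n = 750×(1−0.0345) = 724 rpm
ω = 2π×724/60 = 75.82 rad/s
τ = P_out/ω = 143875/75.82 = 1900 N·m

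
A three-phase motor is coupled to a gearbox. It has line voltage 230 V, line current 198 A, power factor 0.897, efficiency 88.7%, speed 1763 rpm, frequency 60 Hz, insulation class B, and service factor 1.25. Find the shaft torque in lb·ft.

P_in = √3·V·I·cosφ = 1.732 × 230 × 198 × 0.897 = 70751 W
P_out = η·P_in = 0.887 × 70751 = 62756 W
n = 1763 rpm
ω = 2π×1763/60 = 184.6 rad/s
τ = P_out/ω = 62756/184.6 = 340 N·m
In lb·ft: 340/1.356 = 251 lb·ft

251 lb·ft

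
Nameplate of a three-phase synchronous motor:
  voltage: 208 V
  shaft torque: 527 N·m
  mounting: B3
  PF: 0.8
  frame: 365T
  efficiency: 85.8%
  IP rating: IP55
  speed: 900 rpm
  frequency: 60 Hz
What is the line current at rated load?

ω = 2π×900/60 = 94.25 rad/s; P_out = τω = 527 × 94.25 = 49670 W
P_in = P_out / η = 49670 / 0.858 = 57890 W
I_L = P_in / (√3·V_L·cosφ) = 57890 / (1.732 × 208 × 0.8) = 201 A

201 A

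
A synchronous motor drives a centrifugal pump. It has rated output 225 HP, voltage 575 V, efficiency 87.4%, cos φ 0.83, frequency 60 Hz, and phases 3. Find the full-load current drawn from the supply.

232 A

P_out = 225 × 746 = 167850 W
P_in = P_out / η = 167850 / 0.874 = 192048 W
I_L = P_in / (√3·V_L·cosφ) = 192048 / (1.732 × 575 × 0.83) = 232 A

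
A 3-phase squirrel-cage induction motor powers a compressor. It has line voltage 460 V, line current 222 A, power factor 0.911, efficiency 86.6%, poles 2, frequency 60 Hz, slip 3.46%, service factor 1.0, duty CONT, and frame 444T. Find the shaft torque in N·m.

383 N·m

P_in = √3·V·I·cosφ = 1.732 × 460 × 222 × 0.911 = 161130 W
P_out = η·P_in = 0.866 × 161130 = 139539 W
n_s = 120×60/2 = 3600 rpm; n = 3600×(1−0.0346) = 3475 rpm
ω = 2π×3475/60 = 363.9 rad/s
τ = P_out/ω = 139539/363.9 = 383 N·m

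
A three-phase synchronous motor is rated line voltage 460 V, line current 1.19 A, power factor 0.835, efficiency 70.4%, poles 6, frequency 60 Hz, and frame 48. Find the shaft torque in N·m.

4.44 N·m

P_in = √3·V·I·cosφ = 1.732 × 460 × 1.19 × 0.835 = 792 W
P_out = η·P_in = 0.704 × 792 = 558 W
n = n_s = 120×60/6 = 1200 rpm (synchronous)
ω = 2π×1200/60 = 125.7 rad/s
τ = P_out/ω = 558/125.7 = 4.44 N·m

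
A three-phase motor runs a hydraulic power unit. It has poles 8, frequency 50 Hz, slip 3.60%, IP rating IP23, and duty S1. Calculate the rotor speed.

723 rpm

n_s = 120f/p = 120×50/8 = 750 rpm
n = n_s(1 − s) = 750 × (1 − 0.036) = 723 rpm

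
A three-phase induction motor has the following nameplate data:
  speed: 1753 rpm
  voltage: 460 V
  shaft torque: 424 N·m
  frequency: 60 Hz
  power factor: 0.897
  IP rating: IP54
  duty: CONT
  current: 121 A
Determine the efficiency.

90.0 %

ω = 2π × 1753/60 = 183.6 rad/s; P_out = τω = 424 × 183.6 = 77846 W
P_in = √3·V_L·I_L·cosφ = 1.732 × 460 × 121 × 0.897 = 86474 W
η = P_out / P_in = 77846 / 86474 = 0.900 = 90.0%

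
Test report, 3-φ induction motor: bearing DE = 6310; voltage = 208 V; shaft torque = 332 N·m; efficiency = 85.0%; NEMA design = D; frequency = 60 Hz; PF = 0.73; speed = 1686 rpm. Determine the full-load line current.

ω = 2π×1686/60 = 176.6 rad/s; P_out = τω = 332 × 176.6 = 58631 W
P_in = P_out / η = 58631 / 0.850 = 68978 W
I_L = P_in / (√3·V_L·cosφ) = 68978 / (1.732 × 208 × 0.73) = 262 A

262 A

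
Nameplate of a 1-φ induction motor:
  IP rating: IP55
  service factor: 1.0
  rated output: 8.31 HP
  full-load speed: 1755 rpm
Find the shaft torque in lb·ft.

P_out = 8.31 × 746 = 6199 W
ω = 2π × 1755/60 = 183.8 rad/s
τ = P_out/ω = 6199/183.8 = 33.73 N·m
In lb·ft: 33.73/1.356 = 24.9 lb·ft

24.9 lb·ft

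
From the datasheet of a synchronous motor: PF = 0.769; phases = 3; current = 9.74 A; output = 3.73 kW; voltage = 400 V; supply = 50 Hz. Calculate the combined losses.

P_in = √3·V·I·cosφ = 1.732×400×9.74×0.769 = 5189 W
P_out = 3730 W
Losses = P_in − P_out = 5189 − 3730 = 1459 W

1460 W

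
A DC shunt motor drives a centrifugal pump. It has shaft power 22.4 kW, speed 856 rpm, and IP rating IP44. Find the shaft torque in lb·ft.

184 lb·ft

ω = 2π × 856/60 = 89.64 rad/s
τ = P/ω = 22400/89.64 = 249.9 N·m
In lb·ft: 249.9/1.356 = 184 lb·ft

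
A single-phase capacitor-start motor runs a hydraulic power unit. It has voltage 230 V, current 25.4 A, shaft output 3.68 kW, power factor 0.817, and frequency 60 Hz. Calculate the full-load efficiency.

P_out = 3.68 kW = 3680 W
P_in = V·I·cosφ = 230 × 25.4 × 0.817 = 4773 W
η = P_out / P_in = 3680 / 4773 = 0.771 = 77.1%

77.1 %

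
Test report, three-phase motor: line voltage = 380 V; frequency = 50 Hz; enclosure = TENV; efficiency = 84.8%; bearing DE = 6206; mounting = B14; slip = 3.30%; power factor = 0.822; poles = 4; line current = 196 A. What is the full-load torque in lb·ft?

437 lb·ft

P_in = √3·V·I·cosφ = 1.732 × 380 × 196 × 0.822 = 106037 W
P_out = η·P_in = 0.848 × 106037 = 89919 W
n_s = 120×50/4 = 1500 rpm; n = 1500×(1−0.033) = 1451 rpm
ω = 2π×1451/60 = 151.9 rad/s
τ = P_out/ω = 89919/151.9 = 592 N·m
In lb·ft: 592/1.356 = 437 lb·ft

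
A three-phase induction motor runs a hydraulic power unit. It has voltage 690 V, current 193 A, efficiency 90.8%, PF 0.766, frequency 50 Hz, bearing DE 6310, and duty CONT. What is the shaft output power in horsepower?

215 HP

P_in = √3·V·I·cosφ = 1.732 × 690 × 193 × 0.766 = 176678 W
P_out = η·P_in = 0.908 × 176678 = 160424 W
= 160424/746 = 215 HP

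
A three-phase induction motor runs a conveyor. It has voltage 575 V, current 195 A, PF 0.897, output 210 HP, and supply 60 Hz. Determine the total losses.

P_in = √3·V·I·cosφ = 1.732×575×195×0.897 = 174198 W
P_out = 210×746 = 156660 W
Losses = P_in − P_out = 174198 − 156660 = 17538 W

17.5 kW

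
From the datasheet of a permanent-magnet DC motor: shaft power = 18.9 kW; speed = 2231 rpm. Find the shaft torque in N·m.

80.9 N·m

ω = 2π × 2231/60 = 233.6 rad/s
τ = P/ω = 18900/233.6 = 80.9 N·m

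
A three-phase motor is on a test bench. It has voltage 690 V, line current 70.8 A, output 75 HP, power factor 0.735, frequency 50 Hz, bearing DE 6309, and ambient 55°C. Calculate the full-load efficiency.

P_out = 75 × 746 = 55950 W
P_in = √3·V_L·I_L·cosφ = 1.732 × 690 × 70.8 × 0.735 = 62190 W
η = P_out / P_in = 55950 / 62190 = 0.900 = 90.0%

90.0 %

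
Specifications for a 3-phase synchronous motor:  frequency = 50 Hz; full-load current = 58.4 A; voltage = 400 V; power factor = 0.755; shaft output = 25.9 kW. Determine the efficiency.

P_out = 25.9 kW = 25900 W
P_in = √3·V_L·I_L·cosφ = 1.732 × 400 × 58.4 × 0.755 = 30547 W
η = P_out / P_in = 25900 / 30547 = 0.848 = 84.8%

84.8 %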